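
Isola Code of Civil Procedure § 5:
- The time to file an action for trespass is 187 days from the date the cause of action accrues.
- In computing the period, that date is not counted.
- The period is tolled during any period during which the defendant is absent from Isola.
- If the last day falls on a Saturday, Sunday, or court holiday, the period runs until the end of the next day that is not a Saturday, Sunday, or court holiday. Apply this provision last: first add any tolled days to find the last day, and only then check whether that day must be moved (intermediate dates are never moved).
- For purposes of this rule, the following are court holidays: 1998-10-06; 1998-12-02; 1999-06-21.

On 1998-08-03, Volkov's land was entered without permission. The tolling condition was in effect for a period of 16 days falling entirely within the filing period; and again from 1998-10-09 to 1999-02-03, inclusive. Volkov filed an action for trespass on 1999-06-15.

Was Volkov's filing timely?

Yes

187 days after 1998-08-03 is February 6, 1999.
Tolling adds 16 days: February 6, 1999 + 16 days = February 22, 1999.
From October 9, 1998 through February 3, 1999 inclusive is 118 days; tolling adds 118 days: February 22, 1999 + 118 days = June 20, 1999.
June 20, 1999 is Sunday; June 21, 1999 is a listed holiday. The next qualifying day is June 22, 1999.
The deadline is June 22, 1999; the filing on June 15, 1999 is on or before that date.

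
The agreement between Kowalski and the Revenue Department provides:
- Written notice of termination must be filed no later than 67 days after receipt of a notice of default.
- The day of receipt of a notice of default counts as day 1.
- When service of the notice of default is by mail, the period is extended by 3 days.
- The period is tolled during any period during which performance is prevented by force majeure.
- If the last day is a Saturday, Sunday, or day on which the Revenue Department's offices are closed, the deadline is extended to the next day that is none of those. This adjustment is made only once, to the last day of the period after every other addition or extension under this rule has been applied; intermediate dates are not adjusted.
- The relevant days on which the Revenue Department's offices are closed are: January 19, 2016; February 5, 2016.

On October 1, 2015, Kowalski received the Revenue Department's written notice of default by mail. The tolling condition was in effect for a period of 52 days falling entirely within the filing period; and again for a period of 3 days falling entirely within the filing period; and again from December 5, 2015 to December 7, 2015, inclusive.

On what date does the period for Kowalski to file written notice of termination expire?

February 8, 2016

Counting October 1, 2015 as day 1, day 67 is December 6, 2015.
Service was by mail, adding 3 days: December 6, 2015 + 3 days = December 9, 2015.
Tolling adds 52 days: December 9, 2015 + 52 days = January 30, 2016.
Tolling adds 3 days: January 30, 2016 + 3 days = February 2, 2016.
From December 5, 2015 through December 7, 2015 inclusive is 3 days; tolling adds 3 days: February 2, 2016 + 3 days = February 5, 2016.
February 5, 2016 is a listed holiday; February 6, 2016 is Saturday; February 7, 2016 is Sunday. The next qualifying day is February 8, 2016.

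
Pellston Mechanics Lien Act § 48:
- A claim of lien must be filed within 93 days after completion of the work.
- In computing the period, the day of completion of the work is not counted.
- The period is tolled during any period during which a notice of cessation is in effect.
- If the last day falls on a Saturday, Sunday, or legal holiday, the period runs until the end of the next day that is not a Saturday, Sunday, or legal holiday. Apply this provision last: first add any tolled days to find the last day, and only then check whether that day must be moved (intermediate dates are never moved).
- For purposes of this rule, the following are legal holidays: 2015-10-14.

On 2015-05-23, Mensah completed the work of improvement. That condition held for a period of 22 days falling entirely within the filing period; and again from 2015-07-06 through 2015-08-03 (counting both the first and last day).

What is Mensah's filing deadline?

October 15, 2015

93 days after 2015-05-23 is August 24, 2015.
Tolling adds 22 days: August 24, 2015 + 22 days = September 15, 2015.
From July 6, 2015 through August 3, 2015 inclusive is 29 days; tolling adds 29 days: September 15, 2015 + 29 days = October 14, 2015.
October 14, 2015 is a listed holiday. The next qualifying day is October 15, 2015.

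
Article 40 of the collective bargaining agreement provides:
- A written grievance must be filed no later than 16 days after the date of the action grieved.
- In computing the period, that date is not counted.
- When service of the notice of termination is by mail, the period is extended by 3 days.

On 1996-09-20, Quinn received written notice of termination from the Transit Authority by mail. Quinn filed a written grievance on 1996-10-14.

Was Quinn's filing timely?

No

16 days after 1996-09-20 is October 6, 1996.
Service was by mail, adding 3 days: October 6, 1996 + 3 days = October 9, 1996.
The deadline is October 9, 1996; the filing on October 14, 1996 is after that date.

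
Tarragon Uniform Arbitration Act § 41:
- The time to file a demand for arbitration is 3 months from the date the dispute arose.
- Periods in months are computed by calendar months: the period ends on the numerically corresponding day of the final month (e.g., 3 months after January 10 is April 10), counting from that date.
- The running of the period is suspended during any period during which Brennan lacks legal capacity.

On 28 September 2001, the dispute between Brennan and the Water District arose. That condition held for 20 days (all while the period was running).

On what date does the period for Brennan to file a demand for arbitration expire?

3 months after 28 September 2001 is December 28, 2001.
Tolling adds 20 days: December 28, 2001 + 20 days = January 17, 2002.

January 17, 2002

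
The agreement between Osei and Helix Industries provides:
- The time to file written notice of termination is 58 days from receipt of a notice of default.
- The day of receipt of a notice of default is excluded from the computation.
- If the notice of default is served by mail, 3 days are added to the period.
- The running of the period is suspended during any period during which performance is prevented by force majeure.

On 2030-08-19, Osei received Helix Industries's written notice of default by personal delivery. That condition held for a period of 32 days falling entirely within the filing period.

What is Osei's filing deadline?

58 days after 2030-08-19 is October 16, 2030.
Service was not by mail, so no mail extension applies.
Tolling adds 32 days: October 16, 2030 + 32 days = November 17, 2030.

November 17, 2030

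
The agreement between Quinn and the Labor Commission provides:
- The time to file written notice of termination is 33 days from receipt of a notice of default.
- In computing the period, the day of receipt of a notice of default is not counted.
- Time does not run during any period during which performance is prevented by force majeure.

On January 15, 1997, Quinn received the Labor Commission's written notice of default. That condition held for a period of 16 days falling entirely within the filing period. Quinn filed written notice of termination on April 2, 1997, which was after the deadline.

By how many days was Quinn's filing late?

33 days after January 15, 1997 is February 17, 1997.
Tolling adds 16 days: February 17, 1997 + 16 days = March 5, 1997.
The deadline is March 5, 1997; from March 5, 1997 to April 2, 1997 is 28 days.

28 days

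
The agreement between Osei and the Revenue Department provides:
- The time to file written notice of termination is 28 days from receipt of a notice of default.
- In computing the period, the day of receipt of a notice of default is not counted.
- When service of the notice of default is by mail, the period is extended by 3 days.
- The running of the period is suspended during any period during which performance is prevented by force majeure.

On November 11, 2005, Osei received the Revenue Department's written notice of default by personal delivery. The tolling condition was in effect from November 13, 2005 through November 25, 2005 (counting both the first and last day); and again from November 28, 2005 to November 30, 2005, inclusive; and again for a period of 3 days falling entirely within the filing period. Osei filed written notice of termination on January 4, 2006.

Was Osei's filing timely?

No

28 days after November 11, 2005 is December 9, 2005.
Service was not by mail, so no mail extension applies.
From November 13, 2005 through November 25, 2005 inclusive is 13 days; tolling adds 13 days: December 9, 2005 + 13 days = December 22, 2005.
From November 28, 2005 through November 30, 2005 inclusive is 3 days; tolling adds 3 days: December 22, 2005 + 3 days = December 25, 2005.
Tolling adds 3 days: December 25, 2005 + 3 days = December 28, 2005.
The deadline is December 28, 2005; the filing on January 4, 2006 is after that date.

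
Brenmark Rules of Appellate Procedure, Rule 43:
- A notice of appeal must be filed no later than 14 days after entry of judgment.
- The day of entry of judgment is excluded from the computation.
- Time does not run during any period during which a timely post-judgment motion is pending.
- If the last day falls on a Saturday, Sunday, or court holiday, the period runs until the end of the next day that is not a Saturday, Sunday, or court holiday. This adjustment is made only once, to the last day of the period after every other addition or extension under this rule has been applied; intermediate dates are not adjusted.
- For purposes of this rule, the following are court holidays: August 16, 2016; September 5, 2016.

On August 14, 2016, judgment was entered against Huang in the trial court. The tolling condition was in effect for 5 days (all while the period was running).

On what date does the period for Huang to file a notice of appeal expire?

14 days after August 14, 2016 is August 28, 2016.
Tolling adds 5 days: August 28, 2016 + 5 days = September 2, 2016.
September 2, 2016 is a Friday and not a court holiday, so no extension applies.

September 2, 2016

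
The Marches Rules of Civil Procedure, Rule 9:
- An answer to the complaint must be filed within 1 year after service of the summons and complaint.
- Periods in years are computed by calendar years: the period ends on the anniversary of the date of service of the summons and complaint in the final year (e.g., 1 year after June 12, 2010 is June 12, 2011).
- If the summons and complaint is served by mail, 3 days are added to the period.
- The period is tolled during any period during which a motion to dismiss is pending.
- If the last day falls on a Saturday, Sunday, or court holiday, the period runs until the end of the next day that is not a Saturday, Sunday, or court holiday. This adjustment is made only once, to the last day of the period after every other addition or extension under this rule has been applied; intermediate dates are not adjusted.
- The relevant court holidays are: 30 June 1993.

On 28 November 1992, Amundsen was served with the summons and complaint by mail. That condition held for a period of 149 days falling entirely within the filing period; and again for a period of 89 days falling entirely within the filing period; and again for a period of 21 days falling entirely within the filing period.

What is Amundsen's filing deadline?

August 17, 1994

1 year after 28 November 1992 is November 28, 1993.
Service was by mail, adding 3 days: November 28, 1993 + 3 days = December 1, 1993.
Tolling adds 149 days: December 1, 1993 + 149 days = April 29, 1994.
Tolling adds 89 days: April 29, 1994 + 89 days = July 27, 1994.
Tolling adds 21 days: July 27, 1994 + 21 days = August 17, 1994.
August 17, 1994 is a Wednesday and not a court holiday, so no extension applies.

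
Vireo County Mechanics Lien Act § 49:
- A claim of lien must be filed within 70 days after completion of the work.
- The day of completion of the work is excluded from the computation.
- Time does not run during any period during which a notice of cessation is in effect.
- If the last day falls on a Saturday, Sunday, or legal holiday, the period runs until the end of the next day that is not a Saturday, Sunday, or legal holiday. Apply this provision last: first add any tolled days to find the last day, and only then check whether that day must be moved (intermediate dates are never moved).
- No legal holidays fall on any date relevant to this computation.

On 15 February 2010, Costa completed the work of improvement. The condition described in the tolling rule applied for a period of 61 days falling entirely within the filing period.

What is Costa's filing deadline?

June 28, 2010

70 days after 15 February 2010 is April 26, 2010.
Tolling adds 61 days: April 26, 2010 + 61 days = June 26, 2010.
June 26, 2010 is Saturday; June 27, 2010 is Sunday. The next qualifying day is June 28, 2010.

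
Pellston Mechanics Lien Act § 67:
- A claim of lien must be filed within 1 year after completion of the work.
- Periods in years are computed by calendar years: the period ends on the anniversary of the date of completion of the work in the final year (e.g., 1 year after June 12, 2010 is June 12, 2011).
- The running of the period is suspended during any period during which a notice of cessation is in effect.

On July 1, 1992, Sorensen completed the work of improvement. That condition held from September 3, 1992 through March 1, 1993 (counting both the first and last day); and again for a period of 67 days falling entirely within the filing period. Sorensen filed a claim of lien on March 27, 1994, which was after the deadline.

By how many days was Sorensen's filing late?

1 year after July 1, 1992 is July 1, 1993.
From September 3, 1992 through March 1, 1993 inclusive is 180 days; tolling adds 180 days: July 1, 1993 + 180 days = December 28, 1993.
Tolling adds 67 days: December 28, 1993 + 67 days = March 5, 1994.
The deadline is March 5, 1994; from March 5, 1994 to March 27, 1994 is 22 days.

22 days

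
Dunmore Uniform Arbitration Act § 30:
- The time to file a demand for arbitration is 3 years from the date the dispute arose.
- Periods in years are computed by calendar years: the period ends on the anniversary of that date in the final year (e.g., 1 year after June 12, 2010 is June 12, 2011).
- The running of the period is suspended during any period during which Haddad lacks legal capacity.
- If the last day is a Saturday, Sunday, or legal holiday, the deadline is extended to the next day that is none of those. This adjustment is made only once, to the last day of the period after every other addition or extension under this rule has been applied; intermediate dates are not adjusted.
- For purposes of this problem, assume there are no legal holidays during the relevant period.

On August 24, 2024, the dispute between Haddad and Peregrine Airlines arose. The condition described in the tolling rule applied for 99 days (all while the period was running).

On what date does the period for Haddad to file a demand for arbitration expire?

December 1, 2027

3 years after August 24, 2024 is August 24, 2027.
Tolling adds 99 days: August 24, 2027 + 99 days = December 1, 2027.
December 1, 2027 is a Wednesday and not a legal holiday, so no extension applies.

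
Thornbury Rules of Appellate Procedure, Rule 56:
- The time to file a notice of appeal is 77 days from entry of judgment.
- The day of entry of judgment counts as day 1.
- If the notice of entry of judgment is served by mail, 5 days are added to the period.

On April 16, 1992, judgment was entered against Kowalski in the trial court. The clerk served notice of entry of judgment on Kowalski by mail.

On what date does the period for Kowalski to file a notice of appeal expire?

Counting April 16, 1992 as day 1, day 77 is July 1, 1992.
Service was by mail, adding 5 days: July 1, 1992 + 5 days = July 6, 1992.

July 6, 1992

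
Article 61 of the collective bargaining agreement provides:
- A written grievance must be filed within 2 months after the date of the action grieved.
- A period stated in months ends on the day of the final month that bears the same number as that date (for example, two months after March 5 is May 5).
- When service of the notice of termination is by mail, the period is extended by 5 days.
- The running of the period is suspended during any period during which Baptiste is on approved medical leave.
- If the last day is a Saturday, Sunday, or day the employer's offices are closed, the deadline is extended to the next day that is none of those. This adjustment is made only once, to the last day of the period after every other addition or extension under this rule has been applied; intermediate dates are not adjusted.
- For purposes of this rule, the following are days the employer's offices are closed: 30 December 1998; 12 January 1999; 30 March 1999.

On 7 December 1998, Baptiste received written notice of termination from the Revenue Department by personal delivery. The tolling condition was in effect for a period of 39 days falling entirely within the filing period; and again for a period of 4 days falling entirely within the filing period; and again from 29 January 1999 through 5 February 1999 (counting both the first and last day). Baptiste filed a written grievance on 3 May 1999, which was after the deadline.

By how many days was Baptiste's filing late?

33 days

2 months after 7 December 1998 is February 7, 1999.
Service was not by mail, so no mail extension applies.
Tolling adds 39 days: February 7, 1999 + 39 days = March 18, 1999.
Tolling adds 4 days: March 18, 1999 + 4 days = March 22, 1999.
From January 29, 1999 through February 5, 1999 inclusive is 8 days; tolling adds 8 days: March 22, 1999 + 8 days = March 30, 1999.
March 30, 1999 is a listed holiday. The next qualifying day is March 31, 1999.
The deadline is March 31, 1999; from March 31, 1999 to May 3, 1999 is 33 days.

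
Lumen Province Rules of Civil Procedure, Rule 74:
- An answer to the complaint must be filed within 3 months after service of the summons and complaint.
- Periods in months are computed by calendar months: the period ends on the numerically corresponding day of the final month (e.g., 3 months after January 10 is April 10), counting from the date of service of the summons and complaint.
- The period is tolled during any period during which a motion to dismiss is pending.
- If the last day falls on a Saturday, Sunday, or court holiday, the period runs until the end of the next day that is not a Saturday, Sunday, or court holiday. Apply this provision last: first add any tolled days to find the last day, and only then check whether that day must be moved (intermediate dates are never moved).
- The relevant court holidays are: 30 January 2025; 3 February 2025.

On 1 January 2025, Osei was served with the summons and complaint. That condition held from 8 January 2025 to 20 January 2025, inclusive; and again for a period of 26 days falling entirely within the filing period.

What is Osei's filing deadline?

3 months after 1 January 2025 is April 1, 2025.
From January 8, 2025 through January 20, 2025 inclusive is 13 days; tolling adds 13 days: April 1, 2025 + 13 days = April 14, 2025.
Tolling adds 26 days: April 14, 2025 + 26 days = May 10, 2025.
May 10, 2025 is Saturday; May 11, 2025 is Sunday. The next qualifying day is May 12, 2025.

May 12, 2025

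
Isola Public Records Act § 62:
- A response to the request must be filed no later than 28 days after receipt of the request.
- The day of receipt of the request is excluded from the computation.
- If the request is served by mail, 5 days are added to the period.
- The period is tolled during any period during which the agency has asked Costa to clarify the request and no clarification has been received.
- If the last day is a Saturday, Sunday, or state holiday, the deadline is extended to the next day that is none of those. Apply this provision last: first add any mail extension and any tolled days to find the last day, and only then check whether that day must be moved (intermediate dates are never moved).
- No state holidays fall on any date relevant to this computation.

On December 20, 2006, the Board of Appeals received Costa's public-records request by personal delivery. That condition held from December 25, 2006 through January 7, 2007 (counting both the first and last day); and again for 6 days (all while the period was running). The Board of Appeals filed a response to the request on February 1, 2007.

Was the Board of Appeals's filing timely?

Yes

28 days after December 20, 2006 is January 17, 2007.
Service was not by mail, so no mail extension applies.
From December 25, 2006 through January 7, 2007 inclusive is 14 days; tolling adds 14 days: January 17, 2007 + 14 days = January 31, 2007.
Tolling adds 6 days: January 31, 2007 + 6 days = February 6, 2007.
February 6, 2007 is a Tuesday and not a state holiday, so no extension applies.
The deadline is February 6, 2007; the filing on February 1, 2007 is on or before that date.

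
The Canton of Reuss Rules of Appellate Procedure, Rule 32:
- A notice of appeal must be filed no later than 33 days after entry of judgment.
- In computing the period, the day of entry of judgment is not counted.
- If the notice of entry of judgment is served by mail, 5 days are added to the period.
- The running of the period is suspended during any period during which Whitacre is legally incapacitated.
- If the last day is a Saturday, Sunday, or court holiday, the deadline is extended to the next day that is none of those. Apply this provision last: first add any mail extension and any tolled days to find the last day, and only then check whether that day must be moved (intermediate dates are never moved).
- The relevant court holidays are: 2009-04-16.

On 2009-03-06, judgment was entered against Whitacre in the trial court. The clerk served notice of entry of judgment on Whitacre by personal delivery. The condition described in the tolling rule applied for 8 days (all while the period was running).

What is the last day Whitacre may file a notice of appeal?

April 17, 2009

33 days after 2009-03-06 is April 8, 2009.
Service was not by mail, so no mail extension applies.
Tolling adds 8 days: April 8, 2009 + 8 days = April 16, 2009.
April 16, 2009 is a listed holiday. The next qualifying day is April 17, 2009.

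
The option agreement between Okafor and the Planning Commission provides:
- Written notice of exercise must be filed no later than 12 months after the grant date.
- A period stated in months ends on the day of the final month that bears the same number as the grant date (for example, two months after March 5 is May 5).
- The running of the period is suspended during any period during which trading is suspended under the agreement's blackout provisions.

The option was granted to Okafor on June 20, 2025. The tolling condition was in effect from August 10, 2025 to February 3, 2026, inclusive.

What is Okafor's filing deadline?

December 15, 2026

12 months after June 20, 2025 is June 20, 2026.
From August 10, 2025 through February 3, 2026 inclusive is 178 days; tolling adds 178 days: June 20, 2026 + 178 days = December 15, 2026.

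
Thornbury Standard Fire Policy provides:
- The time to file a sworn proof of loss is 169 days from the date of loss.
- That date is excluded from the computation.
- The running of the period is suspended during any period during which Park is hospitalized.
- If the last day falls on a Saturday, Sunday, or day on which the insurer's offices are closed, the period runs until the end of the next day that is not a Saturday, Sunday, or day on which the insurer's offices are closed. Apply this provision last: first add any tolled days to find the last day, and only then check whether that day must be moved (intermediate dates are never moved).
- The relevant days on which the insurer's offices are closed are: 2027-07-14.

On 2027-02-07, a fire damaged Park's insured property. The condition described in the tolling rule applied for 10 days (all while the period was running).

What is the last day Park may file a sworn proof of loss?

169 days after 2027-02-07 is July 26, 2027.
Tolling adds 10 days: July 26, 2027 + 10 days = August 5, 2027.
August 5, 2027 is a Thursday and not a day on which the insurer's offices are closed, so no extension applies.

August 5, 2027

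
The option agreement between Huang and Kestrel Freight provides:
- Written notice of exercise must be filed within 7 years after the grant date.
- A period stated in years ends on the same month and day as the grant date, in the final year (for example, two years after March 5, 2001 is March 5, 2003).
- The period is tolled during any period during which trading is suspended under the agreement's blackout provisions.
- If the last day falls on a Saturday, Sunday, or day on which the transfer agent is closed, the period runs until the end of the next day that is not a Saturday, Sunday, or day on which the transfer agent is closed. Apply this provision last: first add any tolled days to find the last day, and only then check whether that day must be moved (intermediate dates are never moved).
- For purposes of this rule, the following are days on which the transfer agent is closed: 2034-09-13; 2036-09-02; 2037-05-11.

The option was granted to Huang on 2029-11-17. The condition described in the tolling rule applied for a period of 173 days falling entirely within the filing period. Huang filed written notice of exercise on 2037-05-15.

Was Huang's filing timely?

No

7 years after 2029-11-17 is November 17, 2036.
Tolling adds 173 days: November 17, 2036 + 173 days = May 9, 2037.
May 9, 2037 is Saturday; May 10, 2037 is Sunday; May 11, 2037 is a listed holiday. The next qualifying day is May 12, 2037.
The deadline is May 12, 2037; the filing on May 15, 2037 is after that date.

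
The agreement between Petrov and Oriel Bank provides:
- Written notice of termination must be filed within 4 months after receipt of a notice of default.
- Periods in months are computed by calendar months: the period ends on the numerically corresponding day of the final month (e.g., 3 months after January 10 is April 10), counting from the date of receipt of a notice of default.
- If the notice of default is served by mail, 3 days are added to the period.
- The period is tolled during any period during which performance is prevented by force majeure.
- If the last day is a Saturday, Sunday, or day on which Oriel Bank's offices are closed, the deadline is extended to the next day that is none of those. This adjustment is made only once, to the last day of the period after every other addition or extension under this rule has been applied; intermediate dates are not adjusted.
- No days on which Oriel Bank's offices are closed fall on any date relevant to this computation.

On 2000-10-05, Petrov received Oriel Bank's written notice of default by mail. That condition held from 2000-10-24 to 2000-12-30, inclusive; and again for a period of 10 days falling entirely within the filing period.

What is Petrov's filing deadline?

April 27, 2001

4 months after 2000-10-05 is February 5, 2001.
Service was by mail, adding 3 days: February 5, 2001 + 3 days = February 8, 2001.
From October 24, 2000 through December 30, 2000 inclusive is 68 days; tolling adds 68 days: February 8, 2001 + 68 days = April 17, 2001.
Tolling adds 10 days: April 17, 2001 + 10 days = April 27, 2001.
April 27, 2001 is a Friday and not a day on which Oriel Bank's offices are closed, so no extension applies.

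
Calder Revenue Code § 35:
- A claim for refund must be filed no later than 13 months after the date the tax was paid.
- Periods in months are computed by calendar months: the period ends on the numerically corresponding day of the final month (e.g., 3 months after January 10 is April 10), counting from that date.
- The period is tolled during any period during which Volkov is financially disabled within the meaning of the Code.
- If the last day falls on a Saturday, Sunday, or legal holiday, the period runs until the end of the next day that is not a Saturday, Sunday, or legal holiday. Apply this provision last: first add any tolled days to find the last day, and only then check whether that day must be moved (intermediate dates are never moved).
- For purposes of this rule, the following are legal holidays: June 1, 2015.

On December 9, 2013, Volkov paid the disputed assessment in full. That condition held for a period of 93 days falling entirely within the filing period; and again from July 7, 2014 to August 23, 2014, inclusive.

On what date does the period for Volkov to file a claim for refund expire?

June 2, 2015

13 months after December 9, 2013 is January 9, 2015.
Tolling adds 93 days: January 9, 2015 + 93 days = April 12, 2015.
From July 7, 2014 through August 23, 2014 inclusive is 48 days; tolling adds 48 days: April 12, 2015 + 48 days = May 30, 2015.
May 30, 2015 is Saturday; May 31, 2015 is Sunday; June 1, 2015 is a listed holiday. The next qualifying day is June 2, 2015.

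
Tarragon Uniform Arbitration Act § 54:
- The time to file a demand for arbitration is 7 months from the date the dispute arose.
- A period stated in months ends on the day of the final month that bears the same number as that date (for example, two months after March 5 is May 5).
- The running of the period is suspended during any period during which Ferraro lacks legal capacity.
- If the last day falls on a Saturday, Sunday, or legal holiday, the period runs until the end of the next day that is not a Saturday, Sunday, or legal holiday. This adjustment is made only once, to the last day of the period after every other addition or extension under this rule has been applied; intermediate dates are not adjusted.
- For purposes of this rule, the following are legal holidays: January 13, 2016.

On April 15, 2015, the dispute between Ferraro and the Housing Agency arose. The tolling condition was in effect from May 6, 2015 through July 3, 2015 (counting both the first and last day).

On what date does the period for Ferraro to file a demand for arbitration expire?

7 months after April 15, 2015 is November 15, 2015.
From May 6, 2015 through July 3, 2015 inclusive is 59 days; tolling adds 59 days: November 15, 2015 + 59 days = January 13, 2016.
January 13, 2016 is a listed holiday. The next qualifying day is January 14, 2016.

January 14, 2016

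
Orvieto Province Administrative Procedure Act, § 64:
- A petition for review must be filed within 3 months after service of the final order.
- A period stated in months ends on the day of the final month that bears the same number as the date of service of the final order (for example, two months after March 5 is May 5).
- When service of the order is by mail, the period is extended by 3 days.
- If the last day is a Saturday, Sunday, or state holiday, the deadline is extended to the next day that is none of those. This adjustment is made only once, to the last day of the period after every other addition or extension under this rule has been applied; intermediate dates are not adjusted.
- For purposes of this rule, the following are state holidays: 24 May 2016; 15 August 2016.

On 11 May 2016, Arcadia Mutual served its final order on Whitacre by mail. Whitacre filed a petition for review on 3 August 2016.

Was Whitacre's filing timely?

Yes

3 months after 11 May 2016 is August 11, 2016.
Service was by mail, adding 3 days: August 11, 2016 + 3 days = August 14, 2016.
August 14, 2016 is Sunday; August 15, 2016 is a listed holiday. The next qualifying day is August 16, 2016.
The deadline is August 16, 2016; the filing on August 3, 2016 is on or before that date.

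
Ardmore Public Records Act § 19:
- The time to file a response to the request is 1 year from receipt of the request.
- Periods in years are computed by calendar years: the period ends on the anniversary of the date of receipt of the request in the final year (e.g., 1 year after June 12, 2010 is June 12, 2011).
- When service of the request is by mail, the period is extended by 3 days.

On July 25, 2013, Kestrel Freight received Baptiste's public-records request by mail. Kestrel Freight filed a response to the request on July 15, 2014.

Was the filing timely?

1 year after July 25, 2013 is July 25, 2014.
Service was by mail, adding 3 days: July 25, 2014 + 3 days = July 28, 2014.
The deadline is July 28, 2014; the filing on July 15, 2014 is on or before that date.

Yes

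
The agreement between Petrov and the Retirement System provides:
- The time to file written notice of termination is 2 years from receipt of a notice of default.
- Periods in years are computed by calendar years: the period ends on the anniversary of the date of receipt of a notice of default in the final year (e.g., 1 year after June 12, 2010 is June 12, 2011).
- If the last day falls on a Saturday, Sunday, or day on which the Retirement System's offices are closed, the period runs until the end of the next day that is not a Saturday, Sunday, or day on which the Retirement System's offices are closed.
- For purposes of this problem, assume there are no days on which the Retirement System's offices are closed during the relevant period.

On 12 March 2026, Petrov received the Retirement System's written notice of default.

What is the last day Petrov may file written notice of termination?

March 13, 2028

2 years after 12 March 2026 is March 12, 2028.
March 12, 2028 is Sunday. The next qualifying day is March 13, 2028.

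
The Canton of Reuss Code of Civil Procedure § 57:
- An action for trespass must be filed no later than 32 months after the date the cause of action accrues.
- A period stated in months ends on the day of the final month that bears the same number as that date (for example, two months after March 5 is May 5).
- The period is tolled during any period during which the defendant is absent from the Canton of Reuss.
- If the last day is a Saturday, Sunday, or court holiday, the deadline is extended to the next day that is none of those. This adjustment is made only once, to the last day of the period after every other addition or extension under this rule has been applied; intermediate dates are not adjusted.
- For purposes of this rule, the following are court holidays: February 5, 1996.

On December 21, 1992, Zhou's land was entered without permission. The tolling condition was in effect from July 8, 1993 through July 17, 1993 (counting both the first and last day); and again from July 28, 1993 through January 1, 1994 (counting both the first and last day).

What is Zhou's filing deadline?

February 6, 1996

32 months after December 21, 1992 is August 21, 1995.
From July 8, 1993 through July 17, 1993 inclusive is 10 days; tolling adds 10 days: August 21, 1995 + 10 days = August 31, 1995.
From July 28, 1993 through January 1, 1994 inclusive is 158 days; tolling adds 158 days: August 31, 1995 + 158 days = February 5, 1996.
February 5, 1996 is a listed holiday. The next qualifying day is February 6, 1996.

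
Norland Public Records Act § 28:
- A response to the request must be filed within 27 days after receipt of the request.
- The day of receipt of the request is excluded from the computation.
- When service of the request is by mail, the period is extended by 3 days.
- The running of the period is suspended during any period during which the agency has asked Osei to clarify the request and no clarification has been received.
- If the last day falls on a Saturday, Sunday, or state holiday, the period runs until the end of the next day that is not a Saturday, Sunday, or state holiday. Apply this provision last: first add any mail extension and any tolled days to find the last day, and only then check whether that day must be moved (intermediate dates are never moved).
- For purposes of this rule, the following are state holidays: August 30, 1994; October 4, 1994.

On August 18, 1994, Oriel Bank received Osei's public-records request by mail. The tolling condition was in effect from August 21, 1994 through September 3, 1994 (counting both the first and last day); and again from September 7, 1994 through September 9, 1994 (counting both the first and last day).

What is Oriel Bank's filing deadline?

October 5, 1994

27 days after August 18, 1994 is September 14, 1994.
Service was by mail, adding 3 days: September 14, 1994 + 3 days = September 17, 1994.
From August 21, 1994 through September 3, 1994 inclusive is 14 days; tolling adds 14 days: September 17, 1994 + 14 days = October 1, 1994.
From September 7, 1994 through September 9, 1994 inclusive is 3 days; tolling adds 3 days: October 1, 1994 + 3 days = October 4, 1994.
October 4, 1994 is a listed holiday. The next qualifying day is October 5, 1994.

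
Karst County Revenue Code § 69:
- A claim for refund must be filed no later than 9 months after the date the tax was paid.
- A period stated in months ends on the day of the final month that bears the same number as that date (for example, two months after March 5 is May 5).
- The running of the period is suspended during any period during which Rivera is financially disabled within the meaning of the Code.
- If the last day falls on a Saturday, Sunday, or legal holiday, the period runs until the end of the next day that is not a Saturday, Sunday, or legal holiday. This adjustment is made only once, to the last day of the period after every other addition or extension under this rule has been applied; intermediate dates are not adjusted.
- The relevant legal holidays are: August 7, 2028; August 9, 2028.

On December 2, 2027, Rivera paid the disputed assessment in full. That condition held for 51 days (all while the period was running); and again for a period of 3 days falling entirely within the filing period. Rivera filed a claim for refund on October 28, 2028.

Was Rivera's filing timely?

No

9 months after December 2, 2027 is September 2, 2028.
Tolling adds 51 days: September 2, 2028 + 51 days = October 23, 2028.
Tolling adds 3 days: October 23, 2028 + 3 days = October 26, 2028.
October 26, 2028 is a Thursday and not a legal holiday, so no extension applies.
The deadline is October 26, 2028; the filing on October 28, 2028 is after that date.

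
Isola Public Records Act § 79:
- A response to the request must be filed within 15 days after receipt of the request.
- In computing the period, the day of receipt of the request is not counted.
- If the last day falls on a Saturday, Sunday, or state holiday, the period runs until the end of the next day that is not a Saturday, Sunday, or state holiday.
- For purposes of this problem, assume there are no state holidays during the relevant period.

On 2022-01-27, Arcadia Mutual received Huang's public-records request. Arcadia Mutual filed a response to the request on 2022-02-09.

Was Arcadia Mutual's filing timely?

15 days after 2022-01-27 is February 11, 2022.
February 11, 2022 is a Friday and not a state holiday, so no extension applies.
The deadline is February 11, 2022; the filing on February 9, 2022 is on or before that date.

Yes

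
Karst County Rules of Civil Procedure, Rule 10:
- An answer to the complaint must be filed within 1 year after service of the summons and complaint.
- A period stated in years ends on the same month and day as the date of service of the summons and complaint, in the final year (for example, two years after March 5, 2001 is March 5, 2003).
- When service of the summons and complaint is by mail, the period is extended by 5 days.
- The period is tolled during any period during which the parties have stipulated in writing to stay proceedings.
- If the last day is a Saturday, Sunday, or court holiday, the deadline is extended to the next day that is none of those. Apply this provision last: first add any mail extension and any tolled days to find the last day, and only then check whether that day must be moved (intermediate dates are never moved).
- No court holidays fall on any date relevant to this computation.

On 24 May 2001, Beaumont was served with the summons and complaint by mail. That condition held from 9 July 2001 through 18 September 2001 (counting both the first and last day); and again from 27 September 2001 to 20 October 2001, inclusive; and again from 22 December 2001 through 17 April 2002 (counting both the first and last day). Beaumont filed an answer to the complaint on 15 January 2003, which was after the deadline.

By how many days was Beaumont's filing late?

1 year after 24 May 2001 is May 24, 2002.
Service was by mail, adding 5 days: May 24, 2002 + 5 days = May 29, 2002.
From July 9, 2001 through September 18, 2001 inclusive is 72 days; tolling adds 72 days: May 29, 2002 + 72 days = August 9, 2002.
From September 27, 2001 through October 20, 2001 inclusive is 24 days; tolling adds 24 days: August 9, 2002 + 24 days = September 2, 2002.
From December 22, 2001 through April 17, 2002 inclusive is 117 days; tolling adds 117 days: September 2, 2002 + 117 days = December 28, 2002.
December 28, 2002 is Saturday; December 29, 2002 is Sunday. The next qualifying day is December 30, 2002.
The deadline is December 30, 2002; from December 30, 2002 to January 15, 2003 is 16 days.

16 days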